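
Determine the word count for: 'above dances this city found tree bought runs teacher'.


Counting words by splitting on spaces:
  Word 1: 'above'
  Word 2: 'dances'
  Word 3: 'this'
  Word 4: 'city'
  Word 5: 'found'
  Word 6: 'tree'
  Word 7: 'bought'
  Word 8: 'runs'
  Word 9: 'teacher'
Total words: 9

9


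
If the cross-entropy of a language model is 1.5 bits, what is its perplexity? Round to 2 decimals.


Perplexity formula: PP = 2^H
H = 1.5
PP = 2^1.5
Decompose: 2^1.5 = 2^1 * 2^0.5 = 2^1 * sqrt(2)
2^1 = 2, sqrt(2) ~ 1.4142136
PP ~ 2 * 1.4142136 = 2.8284272
Rounded to 2 decimals: 2.83

2.83


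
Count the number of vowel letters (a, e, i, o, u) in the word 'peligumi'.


Scanning each character of 'peligumi':
  Position 1: 'p' -> consonant (running count: 0)
  Position 2: 'e' -> vowel (running count: 1)
  Position 3: 'l' -> consonant (running count: 1)
  Position 4: 'i' -> vowel (running count: 2)
  Position 5: 'g' -> consonant (running count: 2)
  Position 6: 'u' -> vowel (running count: 3)
  Position 7: 'm' -> consonant (running count: 3)
  Position 8: 'i' -> vowel (running count: 4)
Total vowels: 4

4


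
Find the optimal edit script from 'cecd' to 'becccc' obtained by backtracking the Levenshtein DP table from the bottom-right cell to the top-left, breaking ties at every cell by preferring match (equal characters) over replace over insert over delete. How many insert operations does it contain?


Edit distance = 4. Backtracking from cell (4, 6) with preference match > replace > insert > delete,
then listing the resulting alignment 'cecd' -> 'becccc' left to right:
  Step 1: insert 'b' [insertion #1]
  Step 2: insert 'e' [insertion #2]
  Step 3: keep 'c'
  Step 4: replace e->c
  Step 5: keep 'c'
  Step 6: replace d->c
Total insertions: 2

2


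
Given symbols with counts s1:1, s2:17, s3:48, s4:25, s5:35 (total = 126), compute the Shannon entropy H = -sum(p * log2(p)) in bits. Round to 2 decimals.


Computing entropy H = -sum(p_i * log2(p_i)):
  s1: p = 1/126 = 0.0079, -p*log2(p) = 0.0554
  s2: p = 17/126 = 0.1349, -p*log2(p) = 0.3899
  s3: p = 48/126 = 0.3810, -p*log2(p) = 0.5304
  s4: p = 25/126 = 0.1984, -p*log2(p) = 0.4630
  s5: p = 35/126 = 0.2778, -p*log2(p) = 0.5133
H = sum of terms = 1.9520
Rounded to 2 decimals: 1.95

1.95


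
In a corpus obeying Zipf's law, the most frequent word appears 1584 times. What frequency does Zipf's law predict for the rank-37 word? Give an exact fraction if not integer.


Zipf's law: freq(rank) = f1 / rank
f1 = 1584, rank = 37
freq = 1584 / 37
GCD(1584, 37) = 1
Simplified: 1584/37

1584/37


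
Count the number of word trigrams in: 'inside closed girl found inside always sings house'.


Word trigrams from [8] words:
  Trigram 1: (inside closed girl)
  Trigram 2: (closed girl found)
  Trigram 3: (girl found inside)
  Trigram 4: (found inside always)
  Trigram 5: (inside always sings)
  Trigram 6: (always sings house)
Total word trigrams: 8 - 2 = 6

6


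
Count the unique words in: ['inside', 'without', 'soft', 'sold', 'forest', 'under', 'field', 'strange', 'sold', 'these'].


Listing all tokens and tracking unique types:
  Token 1: 'inside' -> NEW (unique so far: 1)
  Token 2: 'without' -> NEW (unique so far: 2)
  Token 3: 'soft' -> NEW (unique so far: 3)
  Token 4: 'sold' -> NEW (unique so far: 4)
  Token 5: 'forest' -> NEW (unique so far: 5)
  Token 6: 'under' -> NEW (unique so far: 6)
  Token 7: 'field' -> NEW (unique so far: 7)
  Token 8: 'strange' -> NEW (unique so far: 8)
  Token 9: 'sold' -> duplicate (unique so far: 8)
  Token 10: 'these' -> NEW (unique so far: 9)
Unique types: ('field', 'forest', 'inside', 'soft', 'sold', 'strange', 'these', 'under', 'without')
Vocabulary size: 9

9


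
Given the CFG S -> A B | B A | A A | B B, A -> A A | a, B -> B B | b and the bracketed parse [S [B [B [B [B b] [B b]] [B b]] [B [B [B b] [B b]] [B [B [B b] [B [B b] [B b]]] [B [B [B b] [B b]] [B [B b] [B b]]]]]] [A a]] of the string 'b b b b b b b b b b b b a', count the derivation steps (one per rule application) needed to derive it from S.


Every bracketed nonterminal node [X ...] in the tree is produced by exactly one rule application.
Reading the tree off as a leftmost derivation:
  Step 1: S  =>  B A   (applied S -> B A)
  Step 2: B A  =>  B B A   (applied B -> B B)
  Step 3: B B A  =>  B B B A   (applied B -> B B)
  Step 4: B B B A  =>  B B B B A   (applied B -> B B)
  Step 5: B B B B A  =>  b B B B A   (applied B -> b)
  Step 6: b B B B A  =>  b b B B A   (applied B -> b)
  Step 7: b b B B A  =>  b b b B A   (applied B -> b)
  Step 8: b b b B A  =>  b b b B B A   (applied B -> B B)
  Step 9: b b b B B A  =>  b b b B B B A   (applied B -> B B)
  Step 10: b b b B B B A  =>  b b b b B B A   (applied B -> b)
  Step 11: b b b b B B A  =>  b b b b b B A   (applied B -> b)
  Step 12: b b b b b B A  =>  b b b b b B B A   (applied B -> B B)
  Step 13: b b b b b B B A  =>  b b b b b B B B A   (applied B -> B B)
  Step 14: b b b b b B B B A  =>  b b b b b b B B A   (applied B -> b)
  Step 15: b b b b b b B B A  =>  b b b b b b B B B A   (applied B -> B B)
  Step 16: b b b b b b B B B A  =>  b b b b b b b B B A   (applied B -> b)
  Step 17: b b b b b b b B B A  =>  b b b b b b b b B A   (applied B -> b)
  Step 18: b b b b b b b b B A  =>  b b b b b b b b B B A   (applied B -> B B)
  Step 19: b b b b b b b b B B A  =>  b b b b b b b b B B B A   (applied B -> B B)
  Step 20: b b b b b b b b B B B A  =>  b b b b b b b b b B B A   (applied B -> b)
  Step 21: b b b b b b b b b B B A  =>  b b b b b b b b b b B A   (applied B -> b)
  Step 22: b b b b b b b b b b B A  =>  b b b b b b b b b b B B A   (applied B -> B B)
  Step 23: b b b b b b b b b b B B A  =>  b b b b b b b b b b b B A   (applied B -> b)
  Step 24: b b b b b b b b b b b B A  =>  b b b b b b b b b b b b A   (applied B -> b)
  Step 25: b b b b b b b b b b b b A  =>  b b b b b b b b b b b b a   (applied A -> a)
Final yield: b b b b b b b b b b b b a
Total rewrite steps: 25

25


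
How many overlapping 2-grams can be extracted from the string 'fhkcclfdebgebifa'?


String 'fhkcclfdebgebifa' has length L = 16.
Number of overlapping n-grams = L - n + 1
Substituting: 16 - 2 + 1 = 15

15


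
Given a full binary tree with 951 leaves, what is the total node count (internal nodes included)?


Leaf nodes (terminals): 951
Internal nodes = n - 1 = 951 - 1 = 950
Total = leaves + internal = 951 + 950 = 1901

1901


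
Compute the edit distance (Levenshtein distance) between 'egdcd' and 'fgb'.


Building DP table for s1='egdcd' (len 5) and s2='fgb' (len 3):
       f  g  b
    0  1  2  3
  e 1  1  2  3
  g 2  2  1  2
  d 3  3  2  2
  c 4  4  3  3
  d 5  5  4  4
Edit distance = dp[5][3] = 4

4


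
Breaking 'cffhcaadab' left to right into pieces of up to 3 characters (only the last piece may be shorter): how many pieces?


'cffhcaadab' has 10 characters.
Chunking with max size 3:
  Chunk 1: 'cff' (positions 0-2)
  Chunk 2: 'hca' (positions 3-5)
  Chunk 3: 'ada' (positions 6-8)
  Chunk 4: 'b' (positions 9-9)
Total chunks: ceil(10 / 3) = 4

4


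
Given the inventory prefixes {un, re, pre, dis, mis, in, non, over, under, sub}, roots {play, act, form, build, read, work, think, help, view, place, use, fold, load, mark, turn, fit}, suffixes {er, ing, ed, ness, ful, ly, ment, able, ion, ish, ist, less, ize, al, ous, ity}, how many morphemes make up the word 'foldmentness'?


Segmenting 'foldmentness' against the inventory:
  'fold' -> root (morpheme 1)
  'ment' -> suffix (morpheme 2)
  'ness' -> suffix (morpheme 3)
Total morphemes: 3

3


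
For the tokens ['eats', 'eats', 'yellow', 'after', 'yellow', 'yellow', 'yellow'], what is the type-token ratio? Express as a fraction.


Tokens: 7
Unique types: ('after', 'eats', 'yellow') = 3
TTR = 3/7
Already in lowest terms.

3/7


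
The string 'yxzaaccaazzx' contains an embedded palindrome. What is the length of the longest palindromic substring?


Scanning 'yxzaaccaazzx' for palindromic substrings.
Substring at positions 2-9: 'zaaccaaz'.
Check: reverse('zaaccaaz') = 'zaaccaaz' -> palindrome confirmed.
Neighbouring characters ('x' / 'z') break symmetry, so it cannot extend further.
No longer palindromic substring exists; longest length = 8

8


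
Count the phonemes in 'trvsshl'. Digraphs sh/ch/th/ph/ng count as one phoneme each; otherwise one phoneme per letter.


Parsing 'trvsshl' greedily, digraphs first:
  't' -> consonant phoneme (phonemes so far: 1)
  'r' -> consonant phoneme (phonemes so far: 2)
  'v' -> consonant phoneme (phonemes so far: 3)
  's' -> consonant phoneme (phonemes so far: 4)
  'sh' -> digraph (1 consonant phoneme) (phonemes so far: 5)
  'l' -> consonant phoneme (phonemes so far: 6)
Total phonemes: 6

6


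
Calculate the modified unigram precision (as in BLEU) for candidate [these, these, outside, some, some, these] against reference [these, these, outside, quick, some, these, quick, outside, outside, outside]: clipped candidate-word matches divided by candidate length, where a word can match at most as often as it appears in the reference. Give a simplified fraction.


Reference word counts: {'outside': 4, 'quick': 2, 'some': 1, 'these': 3}
Checking each candidate word (with clipping):
  'these' -> in reference (ref count 3, used 1/3) -> match (matches: 1)
  'these' -> in reference (ref count 3, used 2/3) -> match (matches: 2)
  'outside' -> in reference (ref count 4, used 1/4) -> match (matches: 3)
  'some' -> in reference (ref count 1, used 1/1) -> match (matches: 4)
  'some' -> ref count 1 already used up (1/1) -> clipped, no match (matches: 4)
  'these' -> in reference (ref count 3, used 3/3) -> match (matches: 5)
Clipped matches: 5, Candidate length: 6
Precision = 5/6

5/6


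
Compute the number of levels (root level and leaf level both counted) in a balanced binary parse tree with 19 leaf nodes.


In a balanced binary tree with n leaves the deepest leaf is ceil(log2(n)) edges below the root,
so counting node levels inclusive of root and leaves gives ceil(log2(n)) + 1 levels.
log2(19) = 4.2479
ceil(4.2479) = 5
levels = 5 + 1 = 6

6


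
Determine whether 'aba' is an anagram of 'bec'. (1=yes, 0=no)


Sort characters of 'aba': 'aab'
Sort characters of 'bec': 'bce'
Sorted forms differ -> they are NOT anagrams
Result: 0

0


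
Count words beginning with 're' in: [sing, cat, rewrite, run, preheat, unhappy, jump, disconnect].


Checking each word for prefix 're':
  'sing' -> no (count: 0)
  'cat' -> no (count: 0)
  'rewrite' -> YES, starts with 're' (count: 1)
  'run' -> no (count: 1)
  'preheat' -> no (count: 1)
  'unhappy' -> no (count: 1)
  'jump' -> no (count: 1)
  'disconnect' -> no (count: 1)
Total with prefix 're': 1

1


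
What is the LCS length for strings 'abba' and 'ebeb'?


DP table for LCS of 'abba' and 'ebeb':
       e  b  e  b
    0  0  0  0  0
  a 0  0  0  0  0
  b 0  0  1  1  1
  b 0  0  1  1  2
  a 0  0  1  1  2
LCS: 'bb'
LCS length = 2

2


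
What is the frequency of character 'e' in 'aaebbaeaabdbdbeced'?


Scanning 'aaebbaeaabdbdbeced' for 'e':
  Position 2: 'e' -> MATCH (count: 1)
  Position 6: 'e' -> MATCH (count: 2)
  Position 14: 'e' -> MATCH (count: 3)
  Position 16: 'e' -> MATCH (count: 4)
Total occurrences of 'e': 4

4


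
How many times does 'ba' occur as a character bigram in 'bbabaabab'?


Scanning 'bbabaabab' for bigram 'ba':
  Position 0: 'bb' -> no
  Position 1: 'ba' -> MATCH
  Position 2: 'ab' -> no
  Position 3: 'ba' -> MATCH
  Position 4: 'aa' -> no
  Position 5: 'ab' -> no
  Position 6: 'ba' -> MATCH
  Position 7: 'ab' -> no
Total matches: 3

3


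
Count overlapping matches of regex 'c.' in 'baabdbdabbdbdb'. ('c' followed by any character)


Pattern: c. means 'c' followed by any character.
Scanning 'baabdbdabbdbdb' position-by-position:
  Pos 0: window 'ba' -> no
  Pos 1: window 'aa' -> no
  Pos 2: window 'ab' -> no
  Pos 3: window 'bd' -> no
  Pos 4: window 'db' -> no
  Pos 5: window 'bd' -> no
  Pos 6: window 'da' -> no
  Pos 7: window 'ab' -> no
  Pos 8: window 'bb' -> no
  Pos 9: window 'bd' -> no
  Pos 10: window 'db' -> no
  Pos 11: window 'bd' -> no
  Pos 12: window 'db' -> no
  Pos 13: window 'b' -> no
Total matches: 0

0


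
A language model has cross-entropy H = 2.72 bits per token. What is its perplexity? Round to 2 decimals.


Perplexity formula: PP = 2^H
H = 2.72
PP = 2^2.72
Decompose: 2^2.72 = 2^2 * 2^0.72
2^2 = 4, 2^0.72 ~ 1.6471820
PP ~ 4 * 1.6471820 = 6.5887280
Rounded to 2 decimals: 6.59

6.59


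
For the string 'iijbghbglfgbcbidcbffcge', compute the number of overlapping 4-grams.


String 'iijbghbglfgbcbidcbffcge' has length L = 23.
Number of overlapping n-grams = L - n + 1
Substituting: 23 - 4 + 1 = 20

20


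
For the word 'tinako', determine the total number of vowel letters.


Scanning each character of 'tinako':
  Position 1: 't' -> consonant (running count: 0)
  Position 2: 'i' -> vowel (running count: 1)
  Position 3: 'n' -> consonant (running count: 1)
  Position 4: 'a' -> vowel (running count: 2)
  Position 5: 'k' -> consonant (running count: 2)
  Position 6: 'o' -> vowel (running count: 3)
Total vowels: 3

3


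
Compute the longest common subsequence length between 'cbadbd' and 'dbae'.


DP table for LCS of 'cbadbd' and 'dbae':
       d  b  a  e
    0  0  0  0  0
  c 0  0  0  0  0
  b 0  0  1  1  1
  a 0  0  1  2  2
  d 0  1  1  2  2
  b 0  1  2  2  2
  d 0  1  2  2  2
LCS: 'ba'
LCS length = 2

2


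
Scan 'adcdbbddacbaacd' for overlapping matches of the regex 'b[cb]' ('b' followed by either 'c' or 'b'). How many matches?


Pattern: b[cb] means 'b' followed by either 'c' or 'b'.
Scanning 'adcdbbddacbaacd' position-by-position:
  Pos 0: window 'ad' -> no
  Pos 1: window 'dc' -> no
  Pos 2: window 'cd' -> no
  Pos 3: window 'db' -> no
  Pos 4: window 'bb' -> MATCH
  Pos 5: window 'bd' -> no
  Pos 6: window 'dd' -> no
  Pos 7: window 'da' -> no
  Pos 8: window 'ac' -> no
  Pos 9: window 'cb' -> no
  Pos 10: window 'ba' -> no
  Pos 11: window 'aa' -> no
  Pos 12: window 'ac' -> no
  Pos 13: window 'cd' -> no
  Pos 14: window 'd' -> no
Total matches: 1

1


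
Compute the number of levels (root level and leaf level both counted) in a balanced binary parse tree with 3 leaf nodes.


In a balanced binary tree with n leaves the deepest leaf is ceil(log2(n)) edges below the root,
so counting node levels inclusive of root and leaves gives ceil(log2(n)) + 1 levels.
log2(3) = 1.5850
ceil(1.5850) = 2
levels = 2 + 1 = 3

3


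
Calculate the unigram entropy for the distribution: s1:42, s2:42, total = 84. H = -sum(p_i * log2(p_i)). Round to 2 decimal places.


Computing entropy H = -sum(p_i * log2(p_i)):
  s1: p = 42/84 = 0.5000, -p*log2(p) = 0.5000
  s2: p = 42/84 = 0.5000, -p*log2(p) = 0.5000
H = sum of terms = 1.0000
Rounded to 2 decimals: 1.00

1.00


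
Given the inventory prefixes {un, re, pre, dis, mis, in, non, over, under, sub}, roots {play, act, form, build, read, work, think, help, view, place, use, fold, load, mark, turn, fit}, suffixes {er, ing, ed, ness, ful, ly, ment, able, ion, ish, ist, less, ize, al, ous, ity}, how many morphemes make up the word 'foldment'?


Segmenting 'foldment' against the inventory:
  'fold' -> root (morpheme 1)
  'ment' -> suffix (morpheme 2)
Total morphemes: 2

2


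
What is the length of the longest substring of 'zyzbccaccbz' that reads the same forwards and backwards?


Scanning 'zyzbccaccbz' for palindromic substrings.
Substring at positions 2-10: 'zbccaccbz'.
Check: reverse('zbccaccbz') = 'zbccaccbz' -> palindrome confirmed.
Neighbouring characters ('y' / '-') break symmetry, so it cannot extend further.
No longer palindromic substring exists; longest length = 9

9


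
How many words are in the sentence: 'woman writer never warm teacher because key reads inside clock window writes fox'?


Counting words by splitting on spaces:
  Word 1: 'woman'
  Word 2: 'writer'
  Word 3: 'never'
  Word 4: 'warm'
  Word 5: 'teacher'
  Word 6: 'because'
  Word 7: 'key'
  Word 8: 'reads'
  Word 9: 'inside'
  Word 10: 'clock'
  Word 11: 'window'
  Word 12: 'writes'
  Word 13: 'fox'
Total words: 13

13


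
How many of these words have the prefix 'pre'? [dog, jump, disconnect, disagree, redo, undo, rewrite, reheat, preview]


Checking each word for prefix 'pre':
  'dog' -> no (count: 0)
  'jump' -> no (count: 0)
  'disconnect' -> no (count: 0)
  'disagree' -> no (count: 0)
  'redo' -> no (count: 0)
  'undo' -> no (count: 0)
  'rewrite' -> no (count: 0)
  'reheat' -> no (count: 0)
  'preview' -> YES, starts with 'pre' (count: 1)
Total with prefix 'pre': 1

1


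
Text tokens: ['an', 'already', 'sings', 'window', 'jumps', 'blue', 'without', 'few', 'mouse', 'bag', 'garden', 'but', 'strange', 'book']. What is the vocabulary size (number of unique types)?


Listing all tokens and tracking unique types:
  Token 1: 'an' -> NEW (unique so far: 1)
  Token 2: 'already' -> NEW (unique so far: 2)
  Token 3: 'sings' -> NEW (unique so far: 3)
  Token 4: 'window' -> NEW (unique so far: 4)
  Token 5: 'jumps' -> NEW (unique so far: 5)
  Token 6: 'blue' -> NEW (unique so far: 6)
  Token 7: 'without' -> NEW (unique so far: 7)
  Token 8: 'few' -> NEW (unique so far: 8)
  Token 9: 'mouse' -> NEW (unique so far: 9)
  Token 10: 'bag' -> NEW (unique so far: 10)
  Token 11: 'garden' -> NEW (unique so far: 11)
  Token 12: 'but' -> NEW (unique so far: 12)
  Token 13: 'strange' -> NEW (unique so far: 13)
  Token 14: 'book' -> NEW (unique so far: 14)
Unique types: ('already', 'an', 'bag', 'blue', 'book', 'but', 'few', 'garden', 'jumps', 'mouse', 'sings', 'strange', 'window', 'without')
Vocabulary size: 14

14


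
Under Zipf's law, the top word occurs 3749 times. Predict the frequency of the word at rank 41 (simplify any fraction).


Zipf's law: freq(rank) = f1 / rank
f1 = 3749, rank = 41
freq = 3749 / 41
GCD(3749, 41) = 1
Simplified: 3749/41

3749/41


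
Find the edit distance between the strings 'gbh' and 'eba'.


Building DP table for s1='gbh' (len 3) and s2='eba' (len 3):
       e  b  a
    0  1  2  3
  g 1  1  2  3
  b 2  2  1  2
  h 3  3  2  2
Edit distance = dp[3][3] = 2

2


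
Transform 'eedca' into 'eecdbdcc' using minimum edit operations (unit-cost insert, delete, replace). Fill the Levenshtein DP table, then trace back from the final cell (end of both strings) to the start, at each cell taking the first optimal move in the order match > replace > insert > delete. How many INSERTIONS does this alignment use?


Edit distance = 4. Backtracking from cell (5, 8) with preference match > replace > insert > delete,
then listing the resulting alignment 'eedca' -> 'eecdbdcc' left to right:
  Step 1: keep 'e'
  Step 2: keep 'e'
  Step 3: insert 'c' [insertion #1]
  Step 4: insert 'd' [insertion #2]
  Step 5: insert 'b' [insertion #3]
  Step 6: keep 'd'
  Step 7: keep 'c'
  Step 8: replace a->c
Total insertions: 3

3


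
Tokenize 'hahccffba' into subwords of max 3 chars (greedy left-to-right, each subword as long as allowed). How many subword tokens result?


'hahccffba' has 9 characters.
Chunking with max size 3:
  Chunk 1: 'hah' (positions 0-2)
  Chunk 2: 'ccf' (positions 3-5)
  Chunk 3: 'fba' (positions 6-8)
Total chunks: ceil(9 / 3) = 3

3


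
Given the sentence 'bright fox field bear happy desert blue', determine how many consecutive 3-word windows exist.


Word trigrams from [7] words:
  Trigram 1: (bright fox field)
  Trigram 2: (fox field bear)
  Trigram 3: (field bear happy)
  Trigram 4: (bear happy desert)
  Trigram 5: (happy desert blue)
Total word trigrams: 7 - 2 = 5

5


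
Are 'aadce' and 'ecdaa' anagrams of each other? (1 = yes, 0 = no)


Sort characters of 'aadce': 'aacde'
Sort characters of 'ecdaa': 'aacde'
Sorted forms match -> they ARE anagrams
Result: 1

1


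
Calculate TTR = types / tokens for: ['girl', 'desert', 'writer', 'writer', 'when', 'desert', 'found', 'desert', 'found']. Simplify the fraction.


Tokens: 9
Unique types: ('desert', 'found', 'girl', 'when', 'writer') = 5
TTR = 5/9
Already in lowest terms.

5/9


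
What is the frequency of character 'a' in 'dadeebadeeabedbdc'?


Scanning 'dadeebadeeabedbdc' for 'a':
  Position 1: 'a' -> MATCH (count: 1)
  Position 6: 'a' -> MATCH (count: 2)
  Position 10: 'a' -> MATCH (count: 3)
Total occurrences of 'a': 3

3


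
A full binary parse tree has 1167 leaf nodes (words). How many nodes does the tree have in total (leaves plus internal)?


Leaf nodes (terminals): 1167
Internal nodes = n - 1 = 1167 - 1 = 1166
Total = leaves + internal = 1167 + 1166 = 2333

2333


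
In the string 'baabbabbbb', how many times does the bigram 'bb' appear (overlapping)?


Scanning 'baabbabbbb' for bigram 'bb':
  Position 0: 'ba' -> no
  Position 1: 'aa' -> no
  Position 2: 'ab' -> no
  Position 3: 'bb' -> MATCH
  Position 4: 'ba' -> no
  Position 5: 'ab' -> no
  Position 6: 'bb' -> MATCH
  Position 7: 'bb' -> MATCH
  Position 8: 'bb' -> MATCH
Total matches: 4

4


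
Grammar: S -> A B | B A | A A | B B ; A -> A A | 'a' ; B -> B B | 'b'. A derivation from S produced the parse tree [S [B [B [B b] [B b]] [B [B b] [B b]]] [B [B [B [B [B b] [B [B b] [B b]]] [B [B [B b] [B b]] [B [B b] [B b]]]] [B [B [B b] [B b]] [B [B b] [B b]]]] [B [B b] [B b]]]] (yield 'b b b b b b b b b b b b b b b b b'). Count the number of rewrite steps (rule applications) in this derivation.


Every bracketed nonterminal node [X ...] in the tree is produced by exactly one rule application.
Reading the tree off as a leftmost derivation:
  Step 1: S  =>  B B   (applied S -> B B)
  Step 2: B B  =>  B B B   (applied B -> B B)
  Step 3: B B B  =>  B B B B   (applied B -> B B)
  Step 4: B B B B  =>  b B B B   (applied B -> b)
  Step 5: b B B B  =>  b b B B   (applied B -> b)
  Step 6: b b B B  =>  b b B B B   (applied B -> B B)
  Step 7: b b B B B  =>  b b b B B   (applied B -> b)
  Step 8: b b b B B  =>  b b b b B   (applied B -> b)
  Step 9: b b b b B  =>  b b b b B B   (applied B -> B B)
  Step 10: b b b b B B  =>  b b b b B B B   (applied B -> B B)
  Step 11: b b b b B B B  =>  b b b b B B B B   (applied B -> B B)
  Step 12: b b b b B B B B  =>  b b b b B B B B B   (applied B -> B B)
  Step 13: b b b b B B B B B  =>  b b b b b B B B B   (applied B -> b)
  Step 14: b b b b b B B B B  =>  b b b b b B B B B B   (applied B -> B B)
  Step 15: b b b b b B B B B B  =>  b b b b b b B B B B   (applied B -> b)
  Step 16: b b b b b b B B B B  =>  b b b b b b b B B B   (applied B -> b)
  Step 17: b b b b b b b B B B  =>  b b b b b b b B B B B   (applied B -> B B)
  Step 18: b b b b b b b B B B B  =>  b b b b b b b B B B B B   (applied B -> B B)
  Step 19: b b b b b b b B B B B B  =>  b b b b b b b b B B B B   (applied B -> b)
  Step 20: b b b b b b b b B B B B  =>  b b b b b b b b b B B B   (applied B -> b)
  Step 21: b b b b b b b b b B B B  =>  b b b b b b b b b B B B B   (applied B -> B B)
  Step 22: b b b b b b b b b B B B B  =>  b b b b b b b b b b B B B   (applied B -> b)
  Step 23: b b b b b b b b b b B B B  =>  b b b b b b b b b b b B B   (applied B -> b)
  Step 24: b b b b b b b b b b b B B  =>  b b b b b b b b b b b B B B   (applied B -> B B)
  Step 25: b b b b b b b b b b b B B B  =>  b b b b b b b b b b b B B B B   (applied B -> B B)
  Step 26: b b b b b b b b b b b B B B B  =>  b b b b b b b b b b b b B B B   (applied B -> b)
  Step 27: b b b b b b b b b b b b B B B  =>  b b b b b b b b b b b b b B B   (applied B -> b)
  Step 28: b b b b b b b b b b b b b B B  =>  b b b b b b b b b b b b b B B B   (applied B -> B B)
  Step 29: b b b b b b b b b b b b b B B B  =>  b b b b b b b b b b b b b b B B   (applied B -> b)
  Step 30: b b b b b b b b b b b b b b B B  =>  b b b b b b b b b b b b b b b B   (applied B -> b)
  Step 31: b b b b b b b b b b b b b b b B  =>  b b b b b b b b b b b b b b b B B   (applied B -> B B)
  Step 32: b b b b b b b b b b b b b b b B B  =>  b b b b b b b b b b b b b b b b B   (applied B -> b)
  Step 33: b b b b b b b b b b b b b b b b B  =>  b b b b b b b b b b b b b b b b b   (applied B -> b)
Final yield: b b b b b b b b b b b b b b b b b
Total rewrite steps: 33

33


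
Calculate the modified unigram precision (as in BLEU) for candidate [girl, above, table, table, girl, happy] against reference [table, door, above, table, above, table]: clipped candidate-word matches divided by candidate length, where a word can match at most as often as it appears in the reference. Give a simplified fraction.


Reference word counts: {'above': 2, 'door': 1, 'table': 3}
Checking each candidate word (with clipping):
  'girl' -> not in reference -> no match (matches: 0)
  'above' -> in reference (ref count 2, used 1/2) -> match (matches: 1)
  'table' -> in reference (ref count 3, used 1/3) -> match (matches: 2)
  'table' -> in reference (ref count 3, used 2/3) -> match (matches: 3)
  'girl' -> not in reference -> no match (matches: 3)
  'happy' -> not in reference -> no match (matches: 3)
Clipped matches: 3, Candidate length: 6
Precision = 3/6 = 1/2

1/2


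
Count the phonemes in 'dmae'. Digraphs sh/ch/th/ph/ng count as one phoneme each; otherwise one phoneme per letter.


Parsing 'dmae' greedily, digraphs first:
  'd' -> consonant phoneme (phonemes so far: 1)
  'm' -> consonant phoneme (phonemes so far: 2)
  'a' -> vowel phoneme (phonemes so far: 3)
  'e' -> vowel phoneme (phonemes so far: 4)
Total phonemes: 4

4


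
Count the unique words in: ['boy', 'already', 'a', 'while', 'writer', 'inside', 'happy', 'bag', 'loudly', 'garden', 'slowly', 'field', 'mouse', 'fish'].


Listing all tokens and tracking unique types:
  Token 1: 'boy' -> NEW (unique so far: 1)
  Token 2: 'already' -> NEW (unique so far: 2)
  Token 3: 'a' -> NEW (unique so far: 3)
  Token 4: 'while' -> NEW (unique so far: 4)
  Token 5: 'writer' -> NEW (unique so far: 5)
  Token 6: 'inside' -> NEW (unique so far: 6)
  Token 7: 'happy' -> NEW (unique so far: 7)
  Token 8: 'bag' -> NEW (unique so far: 8)
  Token 9: 'loudly' -> NEW (unique so far: 9)
  Token 10: 'garden' -> NEW (unique so far: 10)
  Token 11: 'slowly' -> NEW (unique so far: 11)
  Token 12: 'field' -> NEW (unique so far: 12)
  Token 13: 'mouse' -> NEW (unique so far: 13)
  Token 14: 'fish' -> NEW (unique so far: 14)
Unique types: ('a', 'already', 'bag', 'boy', 'field', 'fish', 'garden', 'happy', 'inside', 'loudly', 'mouse', 'slowly', 'while', 'writer')
Vocabulary size: 14

14


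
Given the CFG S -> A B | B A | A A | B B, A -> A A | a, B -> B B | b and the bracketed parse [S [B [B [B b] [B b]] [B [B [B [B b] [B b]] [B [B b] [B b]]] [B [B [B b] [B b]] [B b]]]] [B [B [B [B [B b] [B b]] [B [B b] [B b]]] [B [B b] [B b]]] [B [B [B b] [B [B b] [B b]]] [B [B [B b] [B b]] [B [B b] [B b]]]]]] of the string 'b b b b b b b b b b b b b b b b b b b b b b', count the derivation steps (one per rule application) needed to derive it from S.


Every bracketed nonterminal node [X ...] in the tree is produced by exactly one rule application.
Reading the tree off as a leftmost derivation:
  Step 1: S  =>  B B   (applied S -> B B)
  Step 2: B B  =>  B B B   (applied B -> B B)
  Step 3: B B B  =>  B B B B   (applied B -> B B)
  Step 4: B B B B  =>  b B B B   (applied B -> b)
  Step 5: b B B B  =>  b b B B   (applied B -> b)
  Step 6: b b B B  =>  b b B B B   (applied B -> B B)
  Step 7: b b B B B  =>  b b B B B B   (applied B -> B B)
  Step 8: b b B B B B  =>  b b B B B B B   (applied B -> B B)
  Step 9: b b B B B B B  =>  b b b B B B B   (applied B -> b)
  Step 10: b b b B B B B  =>  b b b b B B B   (applied B -> b)
  Step 11: b b b b B B B  =>  b b b b B B B B   (applied B -> B B)
  Step 12: b b b b B B B B  =>  b b b b b B B B   (applied B -> b)
  Step 13: b b b b b B B B  =>  b b b b b b B B   (applied B -> b)
  Step 14: b b b b b b B B  =>  b b b b b b B B B   (applied B -> B B)
  Step 15: b b b b b b B B B  =>  b b b b b b B B B B   (applied B -> B B)
  Step 16: b b b b b b B B B B  =>  b b b b b b b B B B   (applied B -> b)
  Step 17: b b b b b b b B B B  =>  b b b b b b b b B B   (applied B -> b)
  Step 18: b b b b b b b b B B  =>  b b b b b b b b b B   (applied B -> b)
  Step 19: b b b b b b b b b B  =>  b b b b b b b b b B B   (applied B -> B B)
  Step 20: b b b b b b b b b B B  =>  b b b b b b b b b B B B   (applied B -> B B)
  Step 21: b b b b b b b b b B B B  =>  b b b b b b b b b B B B B   (applied B -> B B)
  Step 22: b b b b b b b b b B B B B  =>  b b b b b b b b b B B B B B   (applied B -> B B)
  Step 23: b b b b b b b b b B B B B B  =>  b b b b b b b b b b B B B B   (applied B -> b)
  Step 24: b b b b b b b b b b B B B B  =>  b b b b b b b b b b b B B B   (applied B -> b)
  Step 25: b b b b b b b b b b b B B B  =>  b b b b b b b b b b b B B B B   (applied B -> B B)
  Step 26: b b b b b b b b b b b B B B B  =>  b b b b b b b b b b b b B B B   (applied B -> b)
  Step 27: b b b b b b b b b b b b B B B  =>  b b b b b b b b b b b b b B B   (applied B -> b)
  Step 28: b b b b b b b b b b b b b B B  =>  b b b b b b b b b b b b b B B B   (applied B -> B B)
  Step 29: b b b b b b b b b b b b b B B B  =>  b b b b b b b b b b b b b b B B   (applied B -> b)
  Step 30: b b b b b b b b b b b b b b B B  =>  b b b b b b b b b b b b b b b B   (applied B -> b)
  Step 31: b b b b b b b b b b b b b b b B  =>  b b b b b b b b b b b b b b b B B   (applied B -> B B)
  Step 32: b b b b b b b b b b b b b b b B B  =>  b b b b b b b b b b b b b b b B B B   (applied B -> B B)
  Step 33: b b b b b b b b b b b b b b b B B B  =>  b b b b b b b b b b b b b b b b B B   (applied B -> b)
  Step 34: b b b b b b b b b b b b b b b b B B  =>  b b b b b b b b b b b b b b b b B B B   (applied B -> B B)
  Step 35: b b b b b b b b b b b b b b b b B B B  =>  b b b b b b b b b b b b b b b b b B B   (applied B -> b)
  Step 36: b b b b b b b b b b b b b b b b b B B  =>  b b b b b b b b b b b b b b b b b b B   (applied B -> b)
  Step 37: b b b b b b b b b b b b b b b b b b B  =>  b b b b b b b b b b b b b b b b b b B B   (applied B -> B B)
  Step 38: b b b b b b b b b b b b b b b b b b B B  =>  b b b b b b b b b b b b b b b b b b B B B   (applied B -> B B)
  Step 39: b b b b b b b b b b b b b b b b b b B B B  =>  b b b b b b b b b b b b b b b b b b b B B   (applied B -> b)
  Step 40: b b b b b b b b b b b b b b b b b b b B B  =>  b b b b b b b b b b b b b b b b b b b b B   (applied B -> b)
  Step 41: b b b b b b b b b b b b b b b b b b b b B  =>  b b b b b b b b b b b b b b b b b b b b B B   (applied B -> B B)
  Step 42: b b b b b b b b b b b b b b b b b b b b B B  =>  b b b b b b b b b b b b b b b b b b b b b B   (applied B -> b)
  Step 43: b b b b b b b b b b b b b b b b b b b b b B  =>  b b b b b b b b b b b b b b b b b b b b b b   (applied B -> b)
Final yield: b b b b b b b b b b b b b b b b b b b b b b
Total rewrite steps: 43

43


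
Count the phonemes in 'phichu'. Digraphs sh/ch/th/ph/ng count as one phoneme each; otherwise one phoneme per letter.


Parsing 'phichu' greedily, digraphs first:
  'ph' -> digraph (1 consonant phoneme) (phonemes so far: 1)
  'i' -> vowel phoneme (phonemes so far: 2)
  'ch' -> digraph (1 consonant phoneme) (phonemes so far: 3)
  'u' -> vowel phoneme (phonemes so far: 4)
Total phonemes: 4

4


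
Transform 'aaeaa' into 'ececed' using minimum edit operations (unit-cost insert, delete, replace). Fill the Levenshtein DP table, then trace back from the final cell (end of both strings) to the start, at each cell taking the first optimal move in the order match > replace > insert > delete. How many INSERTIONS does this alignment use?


Edit distance = 5. Backtracking from cell (5, 6) with preference match > replace > insert > delete,
then listing the resulting alignment 'aaeaa' -> 'ececed' left to right:
  Step 1: replace a->e
  Step 2: replace a->c
  Step 3: keep 'e'
  Step 4: insert 'c' [insertion #1]
  Step 5: replace a->e
  Step 6: replace a->d
Total insertions: 1

1


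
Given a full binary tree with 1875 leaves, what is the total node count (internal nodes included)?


Leaf nodes (terminals): 1875
Internal nodes = n - 1 = 1875 - 1 = 1874
Total = leaves + internal = 1875 + 1874 = 3749

3749


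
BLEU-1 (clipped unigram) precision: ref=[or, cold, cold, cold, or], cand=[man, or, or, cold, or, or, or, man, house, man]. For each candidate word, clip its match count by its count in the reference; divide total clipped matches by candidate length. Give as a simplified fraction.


Reference word counts: {'cold': 3, 'or': 2}
Checking each candidate word (with clipping):
  'man' -> not in reference -> no match (matches: 0)
  'or' -> in reference (ref count 2, used 1/2) -> match (matches: 1)
  'or' -> in reference (ref count 2, used 2/2) -> match (matches: 2)
  'cold' -> in reference (ref count 3, used 1/3) -> match (matches: 3)
  'or' -> ref count 2 already used up (2/2) -> clipped, no match (matches: 3)
  'or' -> ref count 2 already used up (2/2) -> clipped, no match (matches: 3)
  'or' -> ref count 2 already used up (2/2) -> clipped, no match (matches: 3)
  'man' -> not in reference -> no match (matches: 3)
  'house' -> not in reference -> no match (matches: 3)
  'man' -> not in reference -> no match (matches: 3)
Clipped matches: 3, Candidate length: 10
Precision = 3/10

3/10


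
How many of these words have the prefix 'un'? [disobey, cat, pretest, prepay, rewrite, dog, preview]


Checking each word for prefix 'un':
  'disobey' -> no (count: 0)
  'cat' -> no (count: 0)
  'pretest' -> no (count: 0)
  'prepay' -> no (count: 0)
  'rewrite' -> no (count: 0)
  'dog' -> no (count: 0)
  'preview' -> no (count: 0)
Total with prefix 'un': 0

0


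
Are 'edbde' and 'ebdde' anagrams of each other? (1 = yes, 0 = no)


Sort characters of 'edbde': 'bddee'
Sort characters of 'ebdde': 'bddee'
Sorted forms match -> they ARE anagrams
Result: 1

1


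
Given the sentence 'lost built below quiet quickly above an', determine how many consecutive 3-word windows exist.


Word trigrams from [7] words:
  Trigram 1: (lost built below)
  Trigram 2: (built below quiet)
  Trigram 3: (below quiet quickly)
  Trigram 4: (quiet quickly above)
  Trigram 5: (quickly above an)
Total word trigrams: 7 - 2 = 5

5


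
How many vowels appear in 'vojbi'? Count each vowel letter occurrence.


Scanning each character of 'vojbi':
  Position 1: 'v' -> consonant (running count: 0)
  Position 2: 'o' -> vowel (running count: 1)
  Position 3: 'j' -> consonant (running count: 1)
  Position 4: 'b' -> consonant (running count: 1)
  Position 5: 'i' -> vowel (running count: 2)
Total vowels: 2

2


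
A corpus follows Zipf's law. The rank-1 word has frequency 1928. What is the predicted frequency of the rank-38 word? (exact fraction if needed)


Zipf's law: freq(rank) = f1 / rank
f1 = 1928, rank = 38
freq = 1928 / 38
GCD(1928, 38) = 2
Simplified: 964/19

964/19


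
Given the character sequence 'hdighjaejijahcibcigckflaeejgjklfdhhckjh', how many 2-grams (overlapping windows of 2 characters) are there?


String 'hdighjaejijahcibcigckflaeejgjklfdhhckjh' has length L = 39.
Number of overlapping n-grams = L - n + 1
Substituting: 39 - 2 + 1 = 38

38


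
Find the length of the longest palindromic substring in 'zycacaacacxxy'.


Scanning 'zycacaacacxxy' for palindromic substrings.
Substring at positions 2-9: 'cacaacac'.
Check: reverse('cacaacac') = 'cacaacac' -> palindrome confirmed.
Neighbouring characters ('y' / 'x') break symmetry, so it cannot extend further.
No longer palindromic substring exists; longest length = 8

8


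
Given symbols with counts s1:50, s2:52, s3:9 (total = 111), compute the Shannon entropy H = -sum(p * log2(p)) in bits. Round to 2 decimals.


Computing entropy H = -sum(p_i * log2(p_i)):
  s1: p = 50/111 = 0.4505, -p*log2(p) = 0.5183
  s2: p = 52/111 = 0.4685, -p*log2(p) = 0.5125
  s3: p = 9/111 = 0.0811, -p*log2(p) = 0.2939
H = sum of terms = 1.3247
Rounded to 2 decimals: 1.32

1.32


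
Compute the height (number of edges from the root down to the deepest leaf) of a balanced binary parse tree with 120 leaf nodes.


In a balanced binary tree with n leaves the deepest leaf is ceil(log2(n)) edges below the root.
log2(120) = 6.9069
ceil(6.9069) = 7
height (edges) = 7

7


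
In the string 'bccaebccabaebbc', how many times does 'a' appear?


Scanning 'bccaebccabaebbc' for 'a':
  Position 3: 'a' -> MATCH (count: 1)
  Position 8: 'a' -> MATCH (count: 2)
  Position 10: 'a' -> MATCH (count: 3)
Total occurrences of 'a': 3

3


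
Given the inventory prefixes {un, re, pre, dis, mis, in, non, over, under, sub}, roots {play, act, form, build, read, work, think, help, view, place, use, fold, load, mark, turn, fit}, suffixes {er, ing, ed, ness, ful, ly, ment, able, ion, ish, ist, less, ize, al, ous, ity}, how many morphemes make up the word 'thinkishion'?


Segmenting 'thinkishion' against the inventory:
  'think' -> root (morpheme 1)
  'ish' -> suffix (morpheme 2)
  'ion' -> suffix (morpheme 3)
Total morphemes: 3

3


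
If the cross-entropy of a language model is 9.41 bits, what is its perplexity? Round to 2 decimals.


Perplexity formula: PP = 2^H
H = 9.41
PP = 2^9.41
Decompose: 2^9.41 = 2^9 * 2^0.41
2^9 = 512, 2^0.41 ~ 1.3286858
PP ~ 512 * 1.3286858 = 680.2871296
Rounded to 2 decimals: 680.29

680.29


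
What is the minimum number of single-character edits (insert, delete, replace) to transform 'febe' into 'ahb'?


Building DP table for s1='febe' (len 4) and s2='ahb' (len 3):
       a  h  b
    0  1  2  3
  f 1  1  2  3
  e 2  2  2  3
  b 3  3  3  2
  e 4  4  4  3
Edit distance = dp[4][3] = 3

3


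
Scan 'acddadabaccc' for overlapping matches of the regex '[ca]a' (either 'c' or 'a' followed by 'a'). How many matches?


Pattern: [ca]a means either 'c' or 'a' followed by 'a'.
Scanning 'acddadabaccc' position-by-position:
  Pos 0: window 'ac' -> no
  Pos 1: window 'cd' -> no
  Pos 2: window 'dd' -> no
  Pos 3: window 'da' -> no
  Pos 4: window 'ad' -> no
  Pos 5: window 'da' -> no
  Pos 6: window 'ab' -> no
  Pos 7: window 'ba' -> no
  Pos 8: window 'ac' -> no
  Pos 9: window 'cc' -> no
  Pos 10: window 'cc' -> no
  Pos 11: window 'c' -> no
Total matches: 0

0


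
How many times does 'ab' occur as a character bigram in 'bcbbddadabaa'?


Scanning 'bcbbddadabaa' for bigram 'ab':
  Position 0: 'bc' -> no
  Position 1: 'cb' -> no
  Position 2: 'bb' -> no
  Position 3: 'bd' -> no
  Position 4: 'dd' -> no
  Position 5: 'da' -> no
  Position 6: 'ad' -> no
  Position 7: 'da' -> no
  Position 8: 'ab' -> MATCH
  Position 9: 'ba' -> no
  Position 10: 'aa' -> no
Total matches: 1

1


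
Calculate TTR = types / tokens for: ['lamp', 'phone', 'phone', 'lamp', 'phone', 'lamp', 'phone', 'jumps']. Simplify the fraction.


Tokens: 8
Unique types: ('jumps', 'lamp', 'phone') = 3
TTR = 3/8
Already in lowest terms.

3/8


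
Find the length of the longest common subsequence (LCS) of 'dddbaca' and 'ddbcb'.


DP table for LCS of 'dddbaca' and 'ddbcb':
       d  d  b  c  b
    0  0  0  0  0  0
  d 0  1  1  1  1  1
  d 0  1  2  2  2  2
  d 0  1  2  2  2  2
  b 0  1  2  3  3  3
  a 0  1  2  3  3  3
  c 0  1  2  3  4  4
  a 0  1  2  3  4  4
LCS: 'ddbc'
LCS length = 4

4


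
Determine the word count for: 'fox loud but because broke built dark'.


Counting words by splitting on spaces:
  Word 1: 'fox'
  Word 2: 'loud'
  Word 3: 'but'
  Word 4: 'because'
  Word 5: 'broke'
  Word 6: 'built'
  Word 7: 'dark'
Total words: 7

7


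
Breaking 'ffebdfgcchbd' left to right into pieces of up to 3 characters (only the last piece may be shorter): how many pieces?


'ffebdfgcchbd' has 12 characters.
Chunking with max size 3:
  Chunk 1: 'ffe' (positions 0-2)
  Chunk 2: 'bdf' (positions 3-5)
  Chunk 3: 'gcc' (positions 6-8)
  Chunk 4: 'hbd' (positions 9-11)
Total chunks: ceil(12 / 3) = 4

4


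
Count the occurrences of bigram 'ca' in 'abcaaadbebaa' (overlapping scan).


Scanning 'abcaaadbebaa' for bigram 'ca':
  Position 0: 'ab' -> no
  Position 1: 'bc' -> no
  Position 2: 'ca' -> MATCH
  Position 3: 'aa' -> no
  Position 4: 'aa' -> no
  Position 5: 'ad' -> no
  Position 6: 'db' -> no
  Position 7: 'be' -> no
  Position 8: 'eb' -> no
  Position 9: 'ba' -> no
  Position 10: 'aa' -> no
Total matches: 1

1


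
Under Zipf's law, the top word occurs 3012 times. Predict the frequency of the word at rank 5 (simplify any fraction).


Zipf's law: freq(rank) = f1 / rank
f1 = 3012, rank = 5
freq = 3012 / 5
GCD(3012, 5) = 1
Simplified: 3012/5

3012/5
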